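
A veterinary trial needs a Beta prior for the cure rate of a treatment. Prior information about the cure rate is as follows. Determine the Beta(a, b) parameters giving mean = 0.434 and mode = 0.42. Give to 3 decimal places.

a = 4.960, b = 6.469

With s = a+b: μ = a/s and mode = (a−1)/(s−2). Eliminating a = μs,
μs − 1 = m(s−2) ⇒ s(μ−m) = 1−2m ⇒ s = 0.16/0.014 = 11.4286.
So a = μs = 4.960, b = (1−μ)s = 6.469.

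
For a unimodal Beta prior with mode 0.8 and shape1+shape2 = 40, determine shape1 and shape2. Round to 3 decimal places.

shape1 = 31.400, shape2 = 8.600

Since the density peak of Beta(shape1,shape2) is at (shape1−1)/(shape1+shape2−2),
shape1 = 1 + 0.8(40−2) = 31.400 and shape2 = 40 − 31.400 = 8.600.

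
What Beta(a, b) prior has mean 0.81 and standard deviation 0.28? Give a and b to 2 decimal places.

σ² = 0.28² = 0.0784.
With s = a+b, Var = μ(1−μ)/(s+1), so s+1 = (0.81×0.19)/0.0784 = 1.9630 and s = 0.9630.
a = μs = 0.78, b = (1−μ)s = 0.18.

a = 0.78, b = 0.18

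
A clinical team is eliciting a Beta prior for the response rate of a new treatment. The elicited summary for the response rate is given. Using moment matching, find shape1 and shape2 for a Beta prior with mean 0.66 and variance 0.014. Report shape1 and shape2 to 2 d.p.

shape1 = 9.92, shape2 = 5.11

By moment matching, shape1+shape2 = μ(1−μ)/σ² − 1 = (0.66·0.34)/0.014 − 1 = 16.0286 − 1 = 15.0286.
Since shape1/(shape1+shape2) = μ, shape1 = 0.66·15.0286 = 9.92 and shape2 = 0.34·15.0286 = 5.11.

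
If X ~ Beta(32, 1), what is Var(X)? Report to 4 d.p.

α+β = 33 and αβ = 32, so Var = αβ/[(α+β)²(α+β+1)] = 32/37026 = 0.0009.

0.0009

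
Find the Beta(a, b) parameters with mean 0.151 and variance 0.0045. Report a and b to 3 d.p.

a = 4.151, b = 23.338

Write ν = a+b; then a = μν and Var = μ(1−μ)/(ν+1).
ν = μ(1−μ)/Var − 1 = 0.128199/0.0045 − 1 = 27.4887.
a = 0.151·27.4887 = 4.151, b = 0.849·27.4887 = 23.338.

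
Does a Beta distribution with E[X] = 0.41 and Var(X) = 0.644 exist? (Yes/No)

For any Beta, Var(X) < E[X]·(1−E[X]).
Here μ(1−μ) = 0.41×0.59 = 0.2419, and 0.644 ≥ 0.2419.

No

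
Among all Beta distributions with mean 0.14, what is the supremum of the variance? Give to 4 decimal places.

0.1204

Var = μ(1−μ)/(α+β+1), which approaches μ(1−μ) as α+β → 0.
So the supremum is μ(1−μ) = 0.14×0.86 = 0.1204.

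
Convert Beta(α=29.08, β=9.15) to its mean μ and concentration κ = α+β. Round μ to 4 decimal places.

κ = α+β = 29.08+9.15 = 38.23; μ = α/κ = 29.08/38.23 = 0.7607.

μ = 0.7607, κ = 38.23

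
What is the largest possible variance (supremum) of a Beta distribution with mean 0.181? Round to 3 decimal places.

0.148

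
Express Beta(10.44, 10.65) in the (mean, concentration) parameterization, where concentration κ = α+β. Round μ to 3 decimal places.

κ = α+β = 10.44+10.65 = 21.09; μ = α/κ = 10.44/21.09 = 0.495.

μ = 0.495, κ = 21.09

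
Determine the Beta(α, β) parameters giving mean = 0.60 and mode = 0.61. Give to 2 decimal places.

α = 13.20, β = 8.80

With s = α+β: μ = α/s and mode = (α−1)/(s−2). Eliminating α = μs,
μs − 1 = m(s−2) ⇒ s(μ−m) = 1−2m ⇒ s = -0.22/-0.01 = 22.0000.
So α = μs = 13.20, β = (1−μ)s = 8.80.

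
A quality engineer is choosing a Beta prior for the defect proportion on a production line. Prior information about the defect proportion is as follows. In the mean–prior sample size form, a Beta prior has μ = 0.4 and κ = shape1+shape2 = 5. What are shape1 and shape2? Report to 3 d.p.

shape1 = μκ = 0.4×5 = 2.000 and shape2 = (1−μ)κ = 0.6×5 = 3.000.

shape1 = 2.000, shape2 = 3.000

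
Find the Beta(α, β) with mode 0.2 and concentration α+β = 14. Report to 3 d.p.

Mode = (α−1)/(κ−2) with κ = α+β, so α−1 = 0.2·12 = 2.400.
α = 3.400; β = κ − α = 10.600.

α = 3.400, β = 10.600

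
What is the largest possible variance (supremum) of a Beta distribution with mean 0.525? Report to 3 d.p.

Var = μ(1−μ)/(α+β+1), which approaches μ(1−μ) as α+β → 0.
So the supremum is μ(1−μ) = 0.525×0.475 = 0.249.

0.249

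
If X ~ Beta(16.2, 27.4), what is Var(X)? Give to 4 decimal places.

0.0052

α+β = 43.6 and αβ = 443.88, so Var = αβ/[(α+β)²(α+β+1)] = 443.88/84782.816 = 0.0052.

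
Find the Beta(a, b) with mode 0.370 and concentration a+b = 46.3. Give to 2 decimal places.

a = 17.39, b = 28.91

Since the density peak of Beta(a,b) is at (a−1)/(a+b−2),
a = 1 + 0.370(46.3−2) = 17.39 and b = 46.3 − 17.39 = 28.91.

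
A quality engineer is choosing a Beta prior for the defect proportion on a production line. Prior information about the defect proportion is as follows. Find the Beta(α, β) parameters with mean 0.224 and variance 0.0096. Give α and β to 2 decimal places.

Write ν = α+β; then α = μν and Var = μ(1−μ)/(ν+1).
ν = μ(1−μ)/Var − 1 = 0.173824/0.0096 − 1 = 17.1067.
α = 0.224·17.1067 = 3.83, β = 0.776·17.1067 = 13.27.

α = 3.83, β = 13.27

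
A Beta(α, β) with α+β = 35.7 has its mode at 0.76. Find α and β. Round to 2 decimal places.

α = 26.61, β = 9.09

For α,β>1 the mode is (α−1)/(α+β−2), so α = mode·(κ−2)+1 = 0.76×33.7+1 = 26.61.
And β = (1−mode)·(κ−2)+1 = 0.24×33.7+1 = 9.09.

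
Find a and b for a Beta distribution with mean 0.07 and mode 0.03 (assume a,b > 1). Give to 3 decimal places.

a = 1.645, b = 21.855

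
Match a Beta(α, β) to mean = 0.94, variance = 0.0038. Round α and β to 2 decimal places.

α = 13.01, β = 0.83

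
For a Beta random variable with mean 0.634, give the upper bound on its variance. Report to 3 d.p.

Var = μ(1−μ)/(α+β+1), which approaches μ(1−μ) as α+β → 0.
So the supremum is μ(1−μ) = 0.634×0.366 = 0.232.

0.232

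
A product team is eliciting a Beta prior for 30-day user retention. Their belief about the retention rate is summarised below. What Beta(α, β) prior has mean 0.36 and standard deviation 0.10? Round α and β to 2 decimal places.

α = 7.93, β = 14.11

σ² = 0.10² = 0.0100.
With s = α+β, Var = μ(1−μ)/(s+1), so s+1 = (0.36×0.64)/0.0100 = 23.0400 and s = 22.0400.
α = μs = 7.93, β = (1−μ)s = 14.11.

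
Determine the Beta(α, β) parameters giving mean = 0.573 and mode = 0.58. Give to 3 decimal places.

Let s = α+β. Mean gives α = μs = 0.573s; mode gives (α−1)/(s−2) = 0.58.
Substituting: 0.573s − 1 = 0.58(s−2) = 0.58s − 1.16, so -0.007s = -0.16 and s = 22.8571.
Then α = 0.573×22.8571 = 13.097 and β = s−α = 9.760.

α = 13.097, β = 9.760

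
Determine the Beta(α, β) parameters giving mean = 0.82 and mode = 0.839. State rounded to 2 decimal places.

With s = α+β: μ = α/s and mode = (α−1)/(s−2). Eliminating α = μs,
μs − 1 = m(s−2) ⇒ s(μ−m) = 1−2m ⇒ s = -0.678/-0.019 = 35.6842.
So α = μs = 29.26, β = (1−μ)s = 6.42.

α = 29.26, β = 6.42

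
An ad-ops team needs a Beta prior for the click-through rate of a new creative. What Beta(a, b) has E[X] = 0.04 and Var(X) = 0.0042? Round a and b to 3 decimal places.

Write ν = a+b; then a = μν and Var = μ(1−μ)/(ν+1).
ν = μ(1−μ)/Var − 1 = 0.0384/0.0042 − 1 = 8.1429.
a = 0.04·8.1429 = 0.326, b = 0.96·8.1429 = 7.817.

a = 0.326, b = 7.817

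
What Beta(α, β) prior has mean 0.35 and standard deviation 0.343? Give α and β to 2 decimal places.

α = 0.33, β = 0.61

σ² = 0.343² = 0.117649.
With s = α+β, Var = μ(1−μ)/(s+1), so s+1 = (0.35×0.65)/0.117649 = 1.9337 and s = 0.9337.
α = μs = 0.33, β = (1−μ)s = 0.61.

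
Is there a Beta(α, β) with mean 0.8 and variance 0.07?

The Beta variance bound is σ² < μ(1−μ).
Here μ(1−μ) = 0.8×0.2 = 0.16, and 0.07 < 0.16.

Yes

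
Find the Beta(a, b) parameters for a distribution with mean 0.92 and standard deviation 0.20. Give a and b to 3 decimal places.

a = 0.773, b = 0.067

σ² = 0.20² = 0.0400.
With s = a+b, Var = μ(1−μ)/(s+1), so s+1 = (0.92×0.08)/0.0400 = 1.8400 and s = 0.8400.
a = μs = 0.773, b = (1−μ)s = 0.067.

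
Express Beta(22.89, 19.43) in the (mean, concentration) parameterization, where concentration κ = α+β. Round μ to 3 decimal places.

κ = α+β = 22.89+19.43 = 42.32; μ = α/κ = 22.89/42.32 = 0.541.

μ = 0.541, κ = 42.32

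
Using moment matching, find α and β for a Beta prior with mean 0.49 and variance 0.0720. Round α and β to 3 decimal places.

Write ν = α+β; then α = μν and Var = μ(1−μ)/(ν+1).
ν = μ(1−μ)/Var − 1 = 0.2499/0.0720 − 1 = 2.4708.
α = 0.49·2.4708 = 1.211, β = 0.51·2.4708 = 1.260.

α = 1.211, β = 1.260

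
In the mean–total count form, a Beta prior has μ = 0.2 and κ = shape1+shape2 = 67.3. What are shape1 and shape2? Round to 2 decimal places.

shape1 = 13.46, shape2 = 53.84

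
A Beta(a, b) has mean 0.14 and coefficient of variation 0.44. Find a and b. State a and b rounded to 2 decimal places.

a = 4.30, b = 26.43

Var = (CV·μ)² = (0.44×0.14)² = 0.003795.
a+b = μ(1−μ)/Var − 1 = 0.1204/0.003795 − 1 = 30.7296.
Thus a = 0.14·30.7296 = 4.30 and b = 0.86·30.7296 = 26.43.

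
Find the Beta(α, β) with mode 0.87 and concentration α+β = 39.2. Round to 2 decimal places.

Mode = (α−1)/(κ−2) with κ = α+β, so α−1 = 0.87·37.2 = 32.36.
α = 33.36; β = κ − α = 5.84.

α = 33.36, β = 5.84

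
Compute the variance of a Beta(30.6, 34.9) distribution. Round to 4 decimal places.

0.0037

α+β = 65.5 and αβ = 1067.94, so Var = αβ/[(α+β)²(α+β+1)] = 1067.94/285301.625 = 0.0037.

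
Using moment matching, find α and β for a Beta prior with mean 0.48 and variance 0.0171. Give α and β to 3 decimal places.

α = 6.526, β = 7.070

By moment matching, α+β = μ(1−μ)/σ² − 1 = (0.48·0.52)/0.0171 − 1 = 14.5965 − 1 = 13.5965.
Since α/(α+β) = μ, α = 0.48·13.5965 = 6.526 and β = 0.52·13.5965 = 7.070.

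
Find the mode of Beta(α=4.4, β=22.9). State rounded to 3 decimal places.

0.134

The density x^(α−1)(1−x)^(β−1) is maximised at (α−1)/(α+β−2) = 3.4/25.3 = 0.134.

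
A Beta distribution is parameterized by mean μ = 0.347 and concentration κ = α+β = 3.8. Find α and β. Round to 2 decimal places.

Split κ in proportion μ : (1−μ): α = 0.347·3.8 = 1.32, β = 3.8 − 1.32 = 2.48.

α = 1.32, β = 2.48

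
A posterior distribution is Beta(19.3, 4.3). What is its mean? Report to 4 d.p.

0.8178

E[X] = α/(α+β) = 19.3/23.6 = 0.8178.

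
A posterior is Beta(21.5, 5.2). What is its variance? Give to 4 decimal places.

0.0057

μ = 21.5/26.7 = 0.805243; Var = μ(1−μ)/(α+β+1) = 0.1568264/27.7 = 0.0057.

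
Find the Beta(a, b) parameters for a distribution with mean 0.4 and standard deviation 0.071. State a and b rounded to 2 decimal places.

a = 18.64, b = 27.97

First σ² = 0.005041. Setting a = μn, b = (1−μ)n with n = a+b,
μ(1−μ)/(n+1) = 0.005041 ⇒ n+1 = 0.24/0.005041 = 47.6096 ⇒ n = 46.6096.
Hence a = 0.4×46.6096 = 18.64, b = 0.6×46.6096 = 27.97.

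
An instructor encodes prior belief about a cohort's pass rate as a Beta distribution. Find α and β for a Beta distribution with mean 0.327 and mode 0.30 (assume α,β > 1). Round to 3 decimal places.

Let s = α+β. Mean gives α = μs = 0.327s; mode gives (α−1)/(s−2) = 0.30.
Substituting: 0.327s − 1 = 0.30(s−2) = 0.30s − 0.60, so 0.027s = 0.40 and s = 14.8148.
Then α = 0.327×14.8148 = 4.844 and β = s−α = 9.970.

α = 4.844, β = 9.970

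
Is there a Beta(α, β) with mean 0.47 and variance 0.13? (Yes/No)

A Beta with mean μ has variance μ(1−μ)/(α+β+1) < μ(1−μ).
Here μ(1−μ) = 0.47×0.53 = 0.2491, and 0.13 < 0.2491.

Yes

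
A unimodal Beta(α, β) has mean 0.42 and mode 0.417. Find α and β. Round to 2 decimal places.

α = 23.24, β = 32.09

With s = α+β: μ = α/s and mode = (α−1)/(s−2). Eliminating α = μs,
μs − 1 = m(s−2) ⇒ s(μ−m) = 1−2m ⇒ s = 0.166/0.003 = 55.3333.
So α = μs = 23.24, β = (1−μ)s = 32.09.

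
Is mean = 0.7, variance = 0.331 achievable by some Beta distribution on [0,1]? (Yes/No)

The Beta variance bound is σ² < μ(1−μ).
Here μ(1−μ) = 0.7×0.3 = 0.21, and 0.331 ≥ 0.21.

No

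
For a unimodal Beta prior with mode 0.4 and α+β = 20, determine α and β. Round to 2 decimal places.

α = 8.20, β = 11.80

Mode = (α−1)/(κ−2) with κ = α+β, so α−1 = 0.4·18 = 7.20.
α = 8.20; β = κ − α = 11.80.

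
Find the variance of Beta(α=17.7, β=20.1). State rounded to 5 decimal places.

α+β = 37.8 and αβ = 355.77, so Var = αβ/[(α+β)²(α+β+1)] = 355.77/55438.992 = 0.00642.

0.00642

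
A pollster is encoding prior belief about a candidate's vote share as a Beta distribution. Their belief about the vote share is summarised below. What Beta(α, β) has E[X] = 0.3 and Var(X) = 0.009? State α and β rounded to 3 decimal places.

α = 6.700, β = 15.633

By moment matching, α+β = μ(1−μ)/σ² − 1 = (0.3·0.7)/0.009 − 1 = 23.3333 − 1 = 22.3333.
Since α/(α+β) = μ, α = 0.3·22.3333 = 6.700 and β = 0.7·22.3333 = 15.633.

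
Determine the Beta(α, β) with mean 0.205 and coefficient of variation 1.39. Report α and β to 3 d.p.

α = 0.206, β = 0.801

σ = CV·μ = 1.39×0.205 = 0.28495, so σ² = 0.081197.
s+1 = μ(1−μ)/σ² = 0.162975/0.081197 = 2.0072, so s = α+β = 1.0072.
α = μs = 0.206, β = (1−μ)s = 0.801.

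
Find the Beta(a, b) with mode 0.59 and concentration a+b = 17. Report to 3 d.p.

Since the density peak of Beta(a,b) is at (a−1)/(a+b−2),
a = 1 + 0.59(17−2) = 9.850 and b = 17 − 9.850 = 7.150.

a = 9.850, b = 7.150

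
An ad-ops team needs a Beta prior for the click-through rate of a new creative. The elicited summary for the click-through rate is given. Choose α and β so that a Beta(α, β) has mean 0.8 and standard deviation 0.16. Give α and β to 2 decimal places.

First σ² = 0.0256. Setting α = μn, β = (1−μ)n with n = α+β,
μ(1−μ)/(n+1) = 0.0256 ⇒ n+1 = 0.16/0.0256 = 6.2500 ⇒ n = 5.2500.
Hence α = 0.8×5.2500 = 4.20, β = 0.2×5.2500 = 1.05.

α = 4.20, β = 1.05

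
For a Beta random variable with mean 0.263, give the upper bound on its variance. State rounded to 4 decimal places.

0.1938

For fixed mean μ the Beta variance is μ(1−μ)/(α+β+1), increasing as α+β decreases.
Its least upper bound (not attained) is μ(1−μ) = 0.263·0.737 = 0.1938.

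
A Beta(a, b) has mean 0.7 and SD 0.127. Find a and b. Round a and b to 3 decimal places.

a = 8.414, b = 3.606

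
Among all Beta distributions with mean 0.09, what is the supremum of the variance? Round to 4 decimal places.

0.0819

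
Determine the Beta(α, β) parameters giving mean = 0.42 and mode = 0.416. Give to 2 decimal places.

With s = α+β: μ = α/s and mode = (α−1)/(s−2). Eliminating α = μs,
μs − 1 = m(s−2) ⇒ s(μ−m) = 1−2m ⇒ s = 0.168/0.004 = 42.0000.
So α = μs = 17.64, β = (1−μ)s = 24.36.

α = 17.64, β = 24.36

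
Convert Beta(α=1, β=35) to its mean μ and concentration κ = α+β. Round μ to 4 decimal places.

μ = 0.0278, κ = 36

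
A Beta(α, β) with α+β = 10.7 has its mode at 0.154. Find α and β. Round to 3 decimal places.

α = 2.340, β = 8.360

For α,β>1 the mode is (α−1)/(α+β−2), so α = mode·(κ−2)+1 = 0.154×8.7+1 = 2.340.
And β = (1−mode)·(κ−2)+1 = 0.846×8.7+1 = 8.360.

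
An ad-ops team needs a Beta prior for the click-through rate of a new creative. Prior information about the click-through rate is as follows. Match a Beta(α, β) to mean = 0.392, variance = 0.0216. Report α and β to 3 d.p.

By moment matching, α+β = μ(1−μ)/σ² − 1 = (0.392·0.608)/0.0216 − 1 = 11.0341 − 1 = 10.0341.
Since α/(α+β) = μ, α = 0.392·10.0341 = 3.933 and β = 0.608·10.0341 = 6.101.

α = 3.933, β = 6.101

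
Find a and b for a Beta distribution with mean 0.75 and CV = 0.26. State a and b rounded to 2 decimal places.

a = 2.95, b = 0.98

σ = CV·μ = 0.26×0.75 = 0.19500, so σ² = 0.038025.
s+1 = μ(1−μ)/σ² = 0.1875/0.038025 = 4.9310, so s = a+b = 3.9310.
a = μs = 2.95, b = (1−μ)s = 0.98.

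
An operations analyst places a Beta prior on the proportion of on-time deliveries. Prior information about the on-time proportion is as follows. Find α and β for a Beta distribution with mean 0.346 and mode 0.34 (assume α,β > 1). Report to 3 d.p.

α = 18.453, β = 34.880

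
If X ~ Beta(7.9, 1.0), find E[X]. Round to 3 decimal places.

0.888

E[X] = α/(α+β) = 7.9/8.9 = 0.888.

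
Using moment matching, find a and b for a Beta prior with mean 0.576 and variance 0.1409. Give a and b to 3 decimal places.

Let s = a+b. The Beta variance is μ(1−μ)/(s+1).
So s+1 = μ(1−μ)/σ² = (0.576×0.424)/0.1409 = 0.244224/0.1409 = 1.7333, giving s = 0.7333.
Then a = μs = 0.576×0.7333 = 0.422 and b = (1−μ)s = 0.424×0.7333 = 0.311.

a = 0.422, b = 0.311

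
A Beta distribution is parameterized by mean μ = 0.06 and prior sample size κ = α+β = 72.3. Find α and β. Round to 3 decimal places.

Split κ in proportion μ : (1−μ): α = 0.06·72.3 = 4.338, β = 72.3 − 4.338 = 67.962.

α = 4.338, β = 67.962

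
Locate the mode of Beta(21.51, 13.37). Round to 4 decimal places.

0.6238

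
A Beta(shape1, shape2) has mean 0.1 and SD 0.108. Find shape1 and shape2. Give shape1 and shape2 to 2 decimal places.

Variance = 0.108² = 0.011664. The moment-matching identity shape1+shape2 = μ(1−μ)/Var − 1 gives
shape1+shape2 = 0.09/0.011664 − 1 = 6.7160, so shape1 = μ·6.7160 = 0.67 and shape2 = (1−μ)·6.7160 = 6.04.

shape1 = 0.67, shape2 = 6.04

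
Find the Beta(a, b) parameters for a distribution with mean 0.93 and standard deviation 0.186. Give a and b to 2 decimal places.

a = 0.82, b = 0.06

Variance = 0.186² = 0.034596. The moment-matching identity a+b = μ(1−μ)/Var − 1 gives
a+b = 0.0651/0.034596 − 1 = 0.8817, so a = μ·0.8817 = 0.82 and b = (1−μ)·0.8817 = 0.06.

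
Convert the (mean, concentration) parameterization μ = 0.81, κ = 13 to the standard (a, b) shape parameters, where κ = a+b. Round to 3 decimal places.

a = 10.530, b = 2.470

Split κ in proportion μ : (1−μ): a = 0.81·13 = 10.530, b = 13 − 10.530 = 2.470.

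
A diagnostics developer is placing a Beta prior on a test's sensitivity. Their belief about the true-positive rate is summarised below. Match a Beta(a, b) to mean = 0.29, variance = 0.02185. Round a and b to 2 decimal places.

By moment matching, a+b = μ(1−μ)/σ² − 1 = (0.29·0.71)/0.02185 − 1 = 9.4233 − 1 = 8.4233.
Since a/(a+b) = μ, a = 0.29·8.4233 = 2.44 and b = 0.71·8.4233 = 5.98.

a = 2.44, b = 5.98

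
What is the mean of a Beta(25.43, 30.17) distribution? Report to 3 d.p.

0.457

E[X] = α/(α+β) = 25.43/55.60 = 0.457.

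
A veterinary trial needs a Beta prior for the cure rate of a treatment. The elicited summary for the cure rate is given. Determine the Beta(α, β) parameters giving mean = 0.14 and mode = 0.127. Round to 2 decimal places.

Let s = α+β. Mean gives α = μs = 0.14s; mode gives (α−1)/(s−2) = 0.127.
Substituting: 0.14s − 1 = 0.127(s−2) = 0.127s − 0.254, so 0.013s = 0.746 and s = 57.3846.
Then α = 0.14×57.3846 = 8.03 and β = s−α = 49.35.

α = 8.03, β = 49.35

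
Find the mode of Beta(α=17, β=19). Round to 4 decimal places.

The density x^(α−1)(1−x)^(β−1) is maximised at (α−1)/(α+β−2) = 16/34 = 0.4706.

0.4706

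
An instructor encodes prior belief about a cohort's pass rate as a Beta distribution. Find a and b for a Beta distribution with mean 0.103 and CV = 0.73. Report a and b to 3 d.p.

Var = (CV·μ)² = (0.73×0.103)² = 0.005654.
a+b = μ(1−μ)/Var − 1 = 0.092391/0.005654 − 1 = 15.3422.
Thus a = 0.103·15.3422 = 1.580 and b = 0.897·15.3422 = 13.762.

a = 1.580, b = 13.762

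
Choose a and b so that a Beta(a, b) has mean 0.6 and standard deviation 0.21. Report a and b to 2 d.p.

Variance = 0.21² = 0.0441. The moment-matching identity a+b = μ(1−μ)/Var − 1 gives
a+b = 0.24/0.0441 − 1 = 4.4422, so a = μ·4.4422 = 2.67 and b = (1−μ)·4.4422 = 1.78.

a = 2.67, b = 1.78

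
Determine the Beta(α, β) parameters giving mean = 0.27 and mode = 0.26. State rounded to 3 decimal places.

α = 12.960, β = 35.040

With s = α+β: μ = α/s and mode = (α−1)/(s−2). Eliminating α = μs,
μs − 1 = m(s−2) ⇒ s(μ−m) = 1−2m ⇒ s = 0.48/0.01 = 48.0000.
So α = μs = 12.960, β = (1−μ)s = 35.040.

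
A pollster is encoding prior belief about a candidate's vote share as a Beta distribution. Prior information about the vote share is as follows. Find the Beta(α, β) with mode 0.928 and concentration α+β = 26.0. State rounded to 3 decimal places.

Mode = (α−1)/(κ−2) with κ = α+β, so α−1 = 0.928·24.0 = 22.272.
α = 23.272; β = κ − α = 2.728.

α = 23.272, β = 2.728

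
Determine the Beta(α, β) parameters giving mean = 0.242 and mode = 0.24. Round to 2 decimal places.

α = 62.92, β = 197.08

Let s = α+β. Mean gives α = μs = 0.242s; mode gives (α−1)/(s−2) = 0.24.
Substituting: 0.242s − 1 = 0.24(s−2) = 0.24s − 0.48, so 0.002s = 0.52 and s = 260.0000.
Then α = 0.242×260.0000 = 62.92 and β = s−α = 197.08.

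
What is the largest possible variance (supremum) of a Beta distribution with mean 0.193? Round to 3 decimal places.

Var = μ(1−μ)/(α+β+1), which approaches μ(1−μ) as α+β → 0.
So the supremum is μ(1−μ) = 0.193×0.807 = 0.156.

0.156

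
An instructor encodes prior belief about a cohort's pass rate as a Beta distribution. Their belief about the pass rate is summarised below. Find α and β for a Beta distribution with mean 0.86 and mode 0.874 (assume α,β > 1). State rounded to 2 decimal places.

α = 45.95, β = 7.48

With s = α+β: μ = α/s and mode = (α−1)/(s−2). Eliminating α = μs,
μs − 1 = m(s−2) ⇒ s(μ−m) = 1−2m ⇒ s = -0.748/-0.014 = 53.4286.
So α = μs = 45.95, β = (1−μ)s = 7.48.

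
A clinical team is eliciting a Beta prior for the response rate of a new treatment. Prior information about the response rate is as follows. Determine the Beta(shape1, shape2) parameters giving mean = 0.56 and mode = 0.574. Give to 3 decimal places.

shape1 = 5.920, shape2 = 4.651

Let s = shape1+shape2. Mean gives shape1 = μs = 0.56s; mode gives (shape1−1)/(s−2) = 0.574.
Substituting: 0.56s − 1 = 0.574(s−2) = 0.574s − 1.148, so -0.014s = -0.148 and s = 10.5714.
Then shape1 = 0.56×10.5714 = 5.920 and shape2 = s−shape1 = 4.651.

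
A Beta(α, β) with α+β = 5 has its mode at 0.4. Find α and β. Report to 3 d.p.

Since the density peak of Beta(α,β) is at (α−1)/(α+β−2),
α = 1 + 0.4(5−2) = 2.200 and β = 5 − 2.200 = 2.800.

α = 2.200, β = 2.800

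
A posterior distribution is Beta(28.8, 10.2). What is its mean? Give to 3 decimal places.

The Beta mean is α/(α+β) = 28.8/(28.8+10.2) = 0.738.

0.738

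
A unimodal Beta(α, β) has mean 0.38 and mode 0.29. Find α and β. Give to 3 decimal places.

α = 1.773, β = 2.893

With s = α+β: μ = α/s and mode = (α−1)/(s−2). Eliminating α = μs,
μs − 1 = m(s−2) ⇒ s(μ−m) = 1−2m ⇒ s = 0.42/0.09 = 4.6667.
So α = μs = 1.773, β = (1−μ)s = 2.893.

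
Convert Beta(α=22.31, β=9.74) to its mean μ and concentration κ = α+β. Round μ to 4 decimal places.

κ = α+β = 22.31+9.74 = 32.05; μ = α/κ = 22.31/32.05 = 0.6961.

μ = 0.6961, κ = 32.05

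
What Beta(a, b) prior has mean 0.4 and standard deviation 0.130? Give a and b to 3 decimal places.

First σ² = 0.016900. Setting a = μn, b = (1−μ)n with n = a+b,
μ(1−μ)/(n+1) = 0.016900 ⇒ n+1 = 0.24/0.016900 = 14.2012 ⇒ n = 13.2012.
Hence a = 0.4×13.2012 = 5.280, b = 0.6×13.2012 = 7.921.

a = 5.280, b = 7.921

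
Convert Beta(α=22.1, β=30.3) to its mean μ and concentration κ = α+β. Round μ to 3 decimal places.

κ = α+β = 22.1+30.3 = 52.4; μ = α/κ = 22.1/52.4 = 0.422.

μ = 0.422, κ = 52.4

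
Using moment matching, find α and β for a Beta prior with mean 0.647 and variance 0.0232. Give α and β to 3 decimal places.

Write ν = α+β; then α = μν and Var = μ(1−μ)/(ν+1).
ν = μ(1−μ)/Var − 1 = 0.228391/0.0232 − 1 = 8.8444.
α = 0.647·8.8444 = 5.722, β = 0.353·8.8444 = 3.122.

α = 5.722, β = 3.122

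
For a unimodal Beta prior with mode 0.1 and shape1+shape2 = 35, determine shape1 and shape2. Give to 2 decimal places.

shape1 = 4.30, shape2 = 30.70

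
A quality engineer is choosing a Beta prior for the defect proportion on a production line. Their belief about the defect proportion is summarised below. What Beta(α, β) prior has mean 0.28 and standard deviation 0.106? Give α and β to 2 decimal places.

α = 4.74, β = 12.20

First σ² = 0.011236. Setting α = μn, β = (1−μ)n with n = α+β,
μ(1−μ)/(n+1) = 0.011236 ⇒ n+1 = 0.2016/0.011236 = 17.9423 ⇒ n = 16.9423.
Hence α = 0.28×16.9423 = 4.74, β = 0.72×16.9423 = 12.20.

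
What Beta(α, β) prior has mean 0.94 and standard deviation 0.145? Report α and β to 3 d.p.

α = 1.582, β = 0.101

σ² = 0.145² = 0.021025.
With s = α+β, Var = μ(1−μ)/(s+1), so s+1 = (0.94×0.06)/0.021025 = 2.6825 and s = 1.6825.
α = μs = 1.582, β = (1−μ)s = 0.101.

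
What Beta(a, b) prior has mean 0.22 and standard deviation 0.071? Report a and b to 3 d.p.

a = 7.269, b = 25.772

First σ² = 0.005041. Setting a = μn, b = (1−μ)n with n = a+b,
μ(1−μ)/(n+1) = 0.005041 ⇒ n+1 = 0.1716/0.005041 = 34.0409 ⇒ n = 33.0409.
Hence a = 0.22×33.0409 = 7.269, b = 0.78×33.0409 = 25.772.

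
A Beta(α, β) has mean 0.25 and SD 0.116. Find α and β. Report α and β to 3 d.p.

α = 3.234, β = 9.701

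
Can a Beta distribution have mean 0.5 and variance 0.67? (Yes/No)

No

For any Beta, Var(X) < E[X]·(1−E[X]).
Here μ(1−μ) = 0.5×0.5 = 0.25, and 0.67 ≥ 0.25.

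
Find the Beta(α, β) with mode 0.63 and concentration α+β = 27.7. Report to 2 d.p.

α = 17.19, β = 10.51

For α,β>1 the mode is (α−1)/(α+β−2), so α = mode·(κ−2)+1 = 0.63×25.7+1 = 17.19.
And β = (1−mode)·(κ−2)+1 = 0.37×25.7+1 = 10.51.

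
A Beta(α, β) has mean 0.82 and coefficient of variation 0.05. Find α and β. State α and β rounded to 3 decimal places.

α = 71.180, β = 15.625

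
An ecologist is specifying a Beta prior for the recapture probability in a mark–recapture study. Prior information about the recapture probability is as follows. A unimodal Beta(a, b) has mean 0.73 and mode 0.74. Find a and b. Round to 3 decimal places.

a = 35.040, b = 12.960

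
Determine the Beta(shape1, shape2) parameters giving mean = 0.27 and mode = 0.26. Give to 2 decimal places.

With s = shape1+shape2: μ = shape1/s and mode = (shape1−1)/(s−2). Eliminating shape1 = μs,
μs − 1 = m(s−2) ⇒ s(μ−m) = 1−2m ⇒ s = 0.48/0.01 = 48.0000.
So shape1 = μs = 12.96, shape2 = (1−μ)s = 35.04.

shape1 = 12.96, shape2 = 35.04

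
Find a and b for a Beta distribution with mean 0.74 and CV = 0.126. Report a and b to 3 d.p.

a = 15.637, b = 5.494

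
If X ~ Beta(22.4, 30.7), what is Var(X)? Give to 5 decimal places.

α+β = 53.1 and αβ = 687.68, so Var = αβ/[(α+β)²(α+β+1)] = 687.68/152540.901 = 0.00451.

0.00451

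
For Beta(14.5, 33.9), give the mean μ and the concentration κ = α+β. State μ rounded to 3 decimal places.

μ = 0.300, κ = 48.4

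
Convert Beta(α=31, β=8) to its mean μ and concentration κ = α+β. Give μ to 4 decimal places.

μ = 0.7949, κ = 39

κ = α+β = 31+8 = 39; μ = α/κ = 31/39 = 0.7949.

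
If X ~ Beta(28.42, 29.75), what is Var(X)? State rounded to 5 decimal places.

α+β = 58.17 and αβ = 845.4950, so Var = αβ/[(α+β)²(α+β+1)] = 845.4950/200216.422413 = 0.00422.

0.00422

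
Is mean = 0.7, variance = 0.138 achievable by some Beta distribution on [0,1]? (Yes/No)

A Beta with mean μ has variance μ(1−μ)/(α+β+1) < μ(1−μ).
Here μ(1−μ) = 0.7×0.3 = 0.21, and 0.138 < 0.21.

Yes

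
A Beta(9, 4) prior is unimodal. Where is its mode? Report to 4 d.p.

The density x^(α−1)(1−x)^(β−1) is maximised at (α−1)/(α+β−2) = 8/11 = 0.7273.

0.7273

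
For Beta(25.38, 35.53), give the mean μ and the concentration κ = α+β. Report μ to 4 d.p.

μ = 0.4167, κ = 60.91

κ = α+β = 25.38+35.53 = 60.91; μ = α/κ = 25.38/60.91 = 0.4167.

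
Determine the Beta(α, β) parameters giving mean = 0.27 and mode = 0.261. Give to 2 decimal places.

α = 14.34, β = 38.77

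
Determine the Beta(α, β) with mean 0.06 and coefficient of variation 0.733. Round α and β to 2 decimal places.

α = 1.69, β = 26.47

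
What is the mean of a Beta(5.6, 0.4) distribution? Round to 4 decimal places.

E[X] = α/(α+β) = 5.6/6.0 = 0.9333.

0.9333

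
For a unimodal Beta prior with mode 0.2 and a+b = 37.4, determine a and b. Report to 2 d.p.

a = 8.08, b = 29.32

Since the density peak of Beta(a,b) is at (a−1)/(a+b−2),
a = 1 + 0.2(37.4−2) = 8.08 and b = 37.4 − 8.08 = 29.32.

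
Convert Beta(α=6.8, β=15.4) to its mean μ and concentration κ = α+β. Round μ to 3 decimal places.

κ = α+β = 6.8+15.4 = 22.2; μ = α/κ = 6.8/22.2 = 0.306.

μ = 0.306, κ = 22.2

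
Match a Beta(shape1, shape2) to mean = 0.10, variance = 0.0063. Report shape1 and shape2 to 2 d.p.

Let s = shape1+shape2. The Beta variance is μ(1−μ)/(s+1).
So s+1 = μ(1−μ)/σ² = (0.10×0.90)/0.0063 = 0.0900/0.0063 = 14.2857, giving s = 13.2857.
Then shape1 = μs = 0.10×13.2857 = 1.33 and shape2 = (1−μ)s = 0.90×13.2857 = 11.96.

shape1 = 1.33, shape2 = 11.96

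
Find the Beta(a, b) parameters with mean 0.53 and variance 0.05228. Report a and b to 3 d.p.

Let s = a+b. The Beta variance is μ(1−μ)/(s+1).
So s+1 = μ(1−μ)/σ² = (0.53×0.47)/0.05228 = 0.2491/0.05228 = 4.7647, giving s = 3.7647.
Then a = μs = 0.53×3.7647 = 1.995 and b = (1−μ)s = 0.47×3.7647 = 1.769.

a = 1.995, b = 1.769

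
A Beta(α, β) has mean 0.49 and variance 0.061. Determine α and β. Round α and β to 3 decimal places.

Write ν = α+β; then α = μν and Var = μ(1−μ)/(ν+1).
ν = μ(1−μ)/Var − 1 = 0.2499/0.061 − 1 = 3.0967.
α = 0.49·3.0967 = 1.517, β = 0.51·3.0967 = 1.579.

α = 1.517, β = 1.579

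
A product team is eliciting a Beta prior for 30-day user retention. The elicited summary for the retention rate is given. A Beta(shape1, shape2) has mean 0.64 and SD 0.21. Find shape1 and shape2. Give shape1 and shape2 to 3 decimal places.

shape1 = 2.704, shape2 = 1.521

Variance = 0.21² = 0.0441. The moment-matching identity shape1+shape2 = μ(1−μ)/Var − 1 gives
shape1+shape2 = 0.2304/0.0441 − 1 = 4.2245, so shape1 = μ·4.2245 = 2.704 and shape2 = (1−μ)·4.2245 = 1.521.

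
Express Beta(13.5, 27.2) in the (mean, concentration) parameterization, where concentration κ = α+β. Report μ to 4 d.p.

μ = 0.3317, κ = 40.7

κ = α+β = 13.5+27.2 = 40.7; μ = α/κ = 13.5/40.7 = 0.3317.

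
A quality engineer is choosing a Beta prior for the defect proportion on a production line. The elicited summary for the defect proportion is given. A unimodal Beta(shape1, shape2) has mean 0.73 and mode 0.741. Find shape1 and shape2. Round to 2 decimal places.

shape1 = 31.99, shape2 = 11.83

With s = shape1+shape2: μ = shape1/s and mode = (shape1−1)/(s−2). Eliminating shape1 = μs,
μs − 1 = m(s−2) ⇒ s(μ−m) = 1−2m ⇒ s = -0.482/-0.011 = 43.8182.
So shape1 = μs = 31.99, shape2 = (1−μ)s = 11.83.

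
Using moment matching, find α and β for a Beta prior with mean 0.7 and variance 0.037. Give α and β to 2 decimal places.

α = 3.27, β = 1.40

By moment matching, α+β = μ(1−μ)/σ² − 1 = (0.7·0.3)/0.037 − 1 = 5.6757 − 1 = 4.6757.
Since α/(α+β) = μ, α = 0.7·4.6757 = 3.27 and β = 0.3·4.6757 = 1.40.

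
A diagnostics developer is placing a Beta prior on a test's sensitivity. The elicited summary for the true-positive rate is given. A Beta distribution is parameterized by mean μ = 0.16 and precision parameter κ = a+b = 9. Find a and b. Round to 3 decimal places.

a = 1.440, b = 7.560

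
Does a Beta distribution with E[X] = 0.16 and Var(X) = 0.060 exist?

The Beta variance bound is σ² < μ(1−μ).
Here μ(1−μ) = 0.16×0.84 = 0.1344, and 0.060 < 0.1344.

Yes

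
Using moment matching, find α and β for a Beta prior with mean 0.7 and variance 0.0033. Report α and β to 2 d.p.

α = 43.85, β = 18.79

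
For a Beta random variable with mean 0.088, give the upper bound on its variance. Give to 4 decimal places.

0.0803

For fixed mean μ the Beta variance is μ(1−μ)/(α+β+1), increasing as α+β decreases.
Its least upper bound (not attained) is μ(1−μ) = 0.088·0.912 = 0.0803.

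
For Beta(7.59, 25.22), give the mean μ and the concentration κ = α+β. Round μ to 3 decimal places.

κ = α+β = 7.59+25.22 = 32.81; μ = α/κ = 7.59/32.81 = 0.231.

μ = 0.231, κ = 32.81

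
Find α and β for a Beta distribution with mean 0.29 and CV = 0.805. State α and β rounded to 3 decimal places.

α = 0.806, β = 1.972

Var = (CV·μ)² = (0.805×0.29)² = 0.054499.
α+β = μ(1−μ)/Var − 1 = 0.2059/0.054499 − 1 = 2.7781.
Thus α = 0.29·2.7781 = 0.806 and β = 0.71·2.7781 = 1.972.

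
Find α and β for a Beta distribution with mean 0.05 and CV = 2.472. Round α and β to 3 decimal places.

Var = (CV·μ)² = (2.472×0.05)² = 0.015277.
α+β = μ(1−μ)/Var − 1 = 0.0475/0.015277 − 1 = 2.1093.
Thus α = 0.05·2.1093 = 0.105 and β = 0.95·2.1093 = 2.004.

α = 0.105, β = 2.004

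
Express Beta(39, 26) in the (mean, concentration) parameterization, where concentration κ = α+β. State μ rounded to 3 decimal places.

μ = 0.600, κ = 65

κ = α+β = 39+26 = 65; μ = α/κ = 39/65 = 0.600.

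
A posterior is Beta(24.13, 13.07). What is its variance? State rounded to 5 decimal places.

Var = αβ/[(α+β)²(α+β+1)] = (24.13×13.07)/(37.20²×38.20) = 315.3791/52862.688000 = 0.00597.

0.00597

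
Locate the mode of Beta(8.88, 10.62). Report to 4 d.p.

0.4503

The density x^(α−1)(1−x)^(β−1) is maximised at (α−1)/(α+β−2) = 7.88/17.50 = 0.4503.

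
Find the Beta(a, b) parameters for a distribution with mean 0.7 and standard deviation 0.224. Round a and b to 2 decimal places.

a = 2.23, b = 0.96

σ² = 0.224² = 0.050176.
With s = a+b, Var = μ(1−μ)/(s+1), so s+1 = (0.7×0.3)/0.050176 = 4.1853 and s = 3.1853.
a = μs = 2.23, b = (1−μ)s = 0.96.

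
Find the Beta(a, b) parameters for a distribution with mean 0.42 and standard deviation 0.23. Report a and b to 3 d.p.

First σ² = 0.0529. Setting a = μn, b = (1−μ)n with n = a+b,
μ(1−μ)/(n+1) = 0.0529 ⇒ n+1 = 0.2436/0.0529 = 4.6049 ⇒ n = 3.6049.
Hence a = 0.42×3.6049 = 1.514, b = 0.58×3.6049 = 2.091.

a = 1.514, b = 2.091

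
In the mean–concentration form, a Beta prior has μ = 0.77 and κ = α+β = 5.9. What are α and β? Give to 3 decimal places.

α = 4.543, β = 1.357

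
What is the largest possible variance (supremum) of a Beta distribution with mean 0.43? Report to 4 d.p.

0.2451

For fixed mean μ the Beta variance is μ(1−μ)/(α+β+1), increasing as α+β decreases.
Its least upper bound (not attained) is μ(1−μ) = 0.43·0.57 = 0.2451.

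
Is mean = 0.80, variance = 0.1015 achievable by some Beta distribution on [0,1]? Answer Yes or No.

Yes

The Beta variance bound is σ² < μ(1−μ).
Here μ(1−μ) = 0.80×0.20 = 0.1600, and 0.1015 < 0.1600.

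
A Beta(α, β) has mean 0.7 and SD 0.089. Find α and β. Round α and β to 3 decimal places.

α = 17.858, β = 7.654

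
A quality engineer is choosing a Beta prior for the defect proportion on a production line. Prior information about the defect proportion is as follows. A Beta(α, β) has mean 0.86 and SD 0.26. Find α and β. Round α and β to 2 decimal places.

First σ² = 0.0676. Setting α = μn, β = (1−μ)n with n = α+β,
μ(1−μ)/(n+1) = 0.0676 ⇒ n+1 = 0.1204/0.0676 = 1.7811 ⇒ n = 0.7811.
Hence α = 0.86×0.7811 = 0.67, β = 0.14×0.7811 = 0.11.

α = 0.67, β = 0.11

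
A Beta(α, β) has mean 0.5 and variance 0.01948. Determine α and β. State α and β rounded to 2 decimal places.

α = 5.92, β = 5.92

Let s = α+β. The Beta variance is μ(1−μ)/(s+1).
So s+1 = μ(1−μ)/σ² = (0.5×0.5)/0.01948 = 0.25/0.01948 = 12.8337, giving s = 11.8337.
Then α = μs = 0.5×11.8337 = 5.92 and β = (1−μ)s = 0.5×11.8337 = 5.92.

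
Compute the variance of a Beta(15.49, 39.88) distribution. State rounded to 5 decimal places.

α+β = 55.37 and αβ = 617.7412, so Var = αβ/[(α+β)²(α+β+1)] = 617.7412/172821.226053 = 0.00357.

0.00357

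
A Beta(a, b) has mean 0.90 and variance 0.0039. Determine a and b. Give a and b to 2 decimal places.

a = 19.87, b = 2.21

Let s = a+b. The Beta variance is μ(1−μ)/(s+1).
So s+1 = μ(1−μ)/σ² = (0.90×0.10)/0.0039 = 0.0900/0.0039 = 23.0769, giving s = 22.0769.
Then a = μs = 0.90×22.0769 = 19.87 and b = (1−μ)s = 0.10×22.0769 = 2.21.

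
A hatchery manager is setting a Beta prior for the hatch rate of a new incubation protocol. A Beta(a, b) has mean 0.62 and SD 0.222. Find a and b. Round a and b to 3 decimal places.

a = 2.344, b = 1.437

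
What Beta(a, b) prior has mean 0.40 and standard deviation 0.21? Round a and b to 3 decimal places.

σ² = 0.21² = 0.0441.
With s = a+b, Var = μ(1−μ)/(s+1), so s+1 = (0.40×0.60)/0.0441 = 5.4422 and s = 4.4422.
a = μs = 1.777, b = (1−μ)s = 2.665.

a = 1.777, b = 2.665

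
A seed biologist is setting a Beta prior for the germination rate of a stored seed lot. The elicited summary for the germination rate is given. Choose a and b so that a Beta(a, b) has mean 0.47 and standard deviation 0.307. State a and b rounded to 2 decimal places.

a = 0.77, b = 0.87

First σ² = 0.094249. Setting a = μn, b = (1−μ)n with n = a+b,
μ(1−μ)/(n+1) = 0.094249 ⇒ n+1 = 0.2491/0.094249 = 2.6430 ⇒ n = 1.6430.
Hence a = 0.47×1.6430 = 0.77, b = 0.53×1.6430 = 0.87.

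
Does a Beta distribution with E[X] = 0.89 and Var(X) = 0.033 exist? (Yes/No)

The Beta variance bound is σ² < μ(1−μ).
Here μ(1−μ) = 0.89×0.11 = 0.0979, and 0.033 < 0.0979.

Yes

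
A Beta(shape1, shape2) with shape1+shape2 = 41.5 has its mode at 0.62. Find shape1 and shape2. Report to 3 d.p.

shape1 = 25.490, shape2 = 16.010

For shape1,shape2>1 the mode is (shape1−1)/(shape1+shape2−2), so shape1 = mode·(κ−2)+1 = 0.62×39.5+1 = 25.490.
And shape2 = (1−mode)·(κ−2)+1 = 0.38×39.5+1 = 16.010.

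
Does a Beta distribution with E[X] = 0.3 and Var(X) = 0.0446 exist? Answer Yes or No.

Yes

For any Beta, Var(X) < E[X]·(1−E[X]).
Here μ(1−μ) = 0.3×0.7 = 0.21, and 0.0446 < 0.21.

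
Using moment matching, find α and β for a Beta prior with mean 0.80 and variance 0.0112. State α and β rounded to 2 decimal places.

α = 10.63, β = 2.66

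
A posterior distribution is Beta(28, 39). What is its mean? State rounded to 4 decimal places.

0.4179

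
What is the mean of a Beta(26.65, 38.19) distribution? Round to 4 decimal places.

0.4110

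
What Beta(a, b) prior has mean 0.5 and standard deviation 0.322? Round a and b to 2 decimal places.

First σ² = 0.103684. Setting a = μn, b = (1−μ)n with n = a+b,
μ(1−μ)/(n+1) = 0.103684 ⇒ n+1 = 0.25/0.103684 = 2.4112 ⇒ n = 1.4112.
Hence a = 0.5×1.4112 = 0.71, b = 0.5×1.4112 = 0.71.

a = 0.71, b = 0.71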